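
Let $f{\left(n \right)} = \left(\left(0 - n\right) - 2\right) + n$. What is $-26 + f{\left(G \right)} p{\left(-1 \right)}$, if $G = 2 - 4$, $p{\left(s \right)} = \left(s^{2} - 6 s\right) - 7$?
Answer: $-26$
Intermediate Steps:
$p{\left(s \right)} = -7 + s^{2} - 6 s$
$G = -2$
$f{\left(n \right)} = -2$ ($f{\left(n \right)} = \left(- n - 2\right) + n = \left(-2 - n\right) + n = -2$)
$-26 + f{\left(G \right)} p{\left(-1 \right)} = -26 - 2 \left(-7 + \left(-1\right)^{2} - -6\right) = -26 - 2 \left(-7 + 1 + 6\right) = -26 - 0 = -26 + 0 = -26$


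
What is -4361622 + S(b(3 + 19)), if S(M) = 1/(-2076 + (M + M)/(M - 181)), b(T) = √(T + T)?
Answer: -153750781043083201/35250826648 + 181*√11/35250826648 ≈ -4.3616e+6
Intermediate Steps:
b(T) = √2*√T (b(T) = √(2*T) = √2*√T)
S(M) = 1/(-2076 + 2*M/(-181 + M)) (S(M) = 1/(-2076 + (2*M)/(-181 + M)) = 1/(-2076 + 2*M/(-181 + M)))
-4361622 + S(b(3 + 19)) = -4361622 + (181 - √2*√(3 + 19))/(2*(-187878 + 1037*(√2*√(3 + 19)))) = -4361622 + (181 - √2*√22)/(2*(-187878 + 1037*(√2*√22))) = -4361622 + (181 - 2*√11)/(2*(-187878 + 1037*(2*√11))) = -4361622 + (181 - 2*√11)/(2*(-187878 + 2074*√11))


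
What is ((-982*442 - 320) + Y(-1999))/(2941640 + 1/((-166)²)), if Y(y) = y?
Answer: -12024418828/81059831841 ≈ -0.14834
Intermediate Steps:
((-982*442 - 320) + Y(-1999))/(2941640 + 1/((-166)²)) = ((-982*442 - 320) - 1999)/(2941640 + 1/((-166)²)) = ((-434044 - 320) - 1999)/(2941640 + 1/27556) = (-434364 - 1999)/(2941640 + 1/27556) = -436363/81059831841/27556 = -436363*27556/81059831841 = -12024418828/81059831841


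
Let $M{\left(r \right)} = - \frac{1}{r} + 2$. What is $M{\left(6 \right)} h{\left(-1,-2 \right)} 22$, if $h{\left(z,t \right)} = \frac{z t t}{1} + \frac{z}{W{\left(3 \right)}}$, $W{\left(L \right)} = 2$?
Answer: $- \frac{363}{2} \approx -181.5$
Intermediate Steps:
$h{\left(z,t \right)} = \frac{z}{2} + z t^{2}$ ($h{\left(z,t \right)} = \frac{z t t}{1} + \frac{z}{2} = t z t 1 + z \frac{1}{2} = z t^{2} \cdot 1 + \frac{z}{2} = z t^{2} + \frac{z}{2} = \frac{z}{2} + z t^{2}$)
$M{\left(r \right)} = 2 - \frac{1}{r}$
$M{\left(6 \right)} h{\left(-1,-2 \right)} 22 = \left(2 - \frac{1}{6}\right) \left(- (\frac{1}{2} + \left(-2\right)^{2})\right) 22 = \left(2 - \frac{1}{6}\right) \left(- (\frac{1}{2} + 4)\right) 22 = \left(2 - \frac{1}{6}\right) \left(\left(-1\right) \frac{9}{2}\right) 22 = \frac{11}{6} \left(- \frac{9}{2}\right) 22 = \left(- \frac{33}{4}\right) 22 = - \frac{363}{2}$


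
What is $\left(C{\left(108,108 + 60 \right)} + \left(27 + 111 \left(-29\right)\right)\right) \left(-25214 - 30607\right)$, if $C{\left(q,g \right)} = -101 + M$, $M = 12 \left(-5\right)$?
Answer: $187167813$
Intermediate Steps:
$M = -60$
$C{\left(q,g \right)} = -161$ ($C{\left(q,g \right)} = -101 - 60 = -161$)
$\left(C{\left(108,108 + 60 \right)} + \left(27 + 111 \left(-29\right)\right)\right) \left(-25214 - 30607\right) = \left(-161 + \left(27 + 111 \left(-29\right)\right)\right) \left(-25214 - 30607\right) = \left(-161 + \left(27 - 3219\right)\right) \left(-55821\right) = \left(-161 - 3192\right) \left(-55821\right) = \left(-3353\right) \left(-55821\right) = 187167813$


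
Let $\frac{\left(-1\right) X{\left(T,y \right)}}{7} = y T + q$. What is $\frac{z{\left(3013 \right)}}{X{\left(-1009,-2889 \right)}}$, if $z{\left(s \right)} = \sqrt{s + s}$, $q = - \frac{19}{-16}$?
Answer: $- \frac{16 \sqrt{6026}}{326480245} \approx -3.8043 \cdot 10^{-6}$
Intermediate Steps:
$q = \frac{19}{16}$ ($q = \left(-19\right) \left(- \frac{1}{16}\right) = \frac{19}{16} \approx 1.1875$)
$z{\left(s \right)} = \sqrt{2} \sqrt{s}$ ($z{\left(s \right)} = \sqrt{2 s} = \sqrt{2} \sqrt{s}$)
$X{\left(T,y \right)} = - \frac{133}{16} - 7 T y$ ($X{\left(T,y \right)} = - 7 \left(y T + \frac{19}{16}\right) = - 7 \left(T y + \frac{19}{16}\right) = - 7 \left(\frac{19}{16} + T y\right) = - \frac{133}{16} - 7 T y$)
$\frac{z{\left(3013 \right)}}{X{\left(-1009,-2889 \right)}} = \frac{\sqrt{2} \sqrt{3013}}{- \frac{133}{16} - \left(-7063\right) \left(-2889\right)} = \frac{\sqrt{6026}}{- \frac{133}{16} - 20405007} = \frac{\sqrt{6026}}{- \frac{326480245}{16}} = \sqrt{6026} \left(- \frac{16}{326480245}\right) = - \frac{16 \sqrt{6026}}{326480245}$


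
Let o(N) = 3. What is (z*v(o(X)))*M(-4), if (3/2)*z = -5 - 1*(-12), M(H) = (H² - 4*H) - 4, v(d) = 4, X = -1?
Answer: 1568/3 ≈ 522.67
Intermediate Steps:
M(H) = -4 + H² - 4*H
z = 14/3 (z = 2*(-5 - 1*(-12))/3 = 2*(-5 + 12)/3 = (⅔)*7 = 14/3 ≈ 4.6667)
(z*v(o(X)))*M(-4) = ((14/3)*4)*(-4 + (-4)² - 4*(-4)) = 56*(-4 + 16 + 16)/3 = (56/3)*28 = 1568/3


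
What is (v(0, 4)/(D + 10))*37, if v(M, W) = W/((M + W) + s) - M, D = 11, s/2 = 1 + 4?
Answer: 74/147 ≈ 0.50340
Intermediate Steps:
s = 10 (s = 2*(1 + 4) = 2*5 = 10)
v(M, W) = -M + W/(10 + M + W) (v(M, W) = W/((M + W) + 10) - M = W/(10 + M + W) - M = -M + W/(10 + M + W))
(v(0, 4)/(D + 10))*37 = (((4 - 1*0² - 10*0 - 1*0*4)/(10 + 0 + 4))/(11 + 10))*37 = (((4 - 1*0 + 0 + 0)/14)/21)*37 = (((4 + 0 + 0 + 0)/14)/21)*37 = (((1/14)*4)/21)*37 = ((1/21)*(2/7))*37 = (2/147)*37 = 74/147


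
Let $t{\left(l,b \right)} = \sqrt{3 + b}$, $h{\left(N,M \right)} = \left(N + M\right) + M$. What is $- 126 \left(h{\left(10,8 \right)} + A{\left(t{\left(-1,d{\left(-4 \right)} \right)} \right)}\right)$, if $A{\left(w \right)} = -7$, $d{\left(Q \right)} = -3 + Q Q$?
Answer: $-2394$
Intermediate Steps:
$d{\left(Q \right)} = -3 + Q^{2}$
$h{\left(N,M \right)} = N + 2 M$ ($h{\left(N,M \right)} = \left(M + N\right) + M = N + 2 M$)
$- 126 \left(h{\left(10,8 \right)} + A{\left(t{\left(-1,d{\left(-4 \right)} \right)} \right)}\right) = - 126 \left(\left(10 + 2 \cdot 8\right) - 7\right) = - 126 \left(\left(10 + 16\right) - 7\right) = - 126 \left(26 - 7\right) = \left(-126\right) 19 = -2394$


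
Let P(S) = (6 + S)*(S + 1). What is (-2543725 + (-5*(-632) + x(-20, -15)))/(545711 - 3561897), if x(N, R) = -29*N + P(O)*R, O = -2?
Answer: 2539925/3016186 ≈ 0.84210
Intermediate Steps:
P(S) = (1 + S)*(6 + S) (P(S) = (6 + S)*(1 + S) = (1 + S)*(6 + S))
x(N, R) = -29*N - 4*R (x(N, R) = -29*N + (6 + (-2)² + 7*(-2))*R = -29*N + (6 + 4 - 14)*R = -29*N - 4*R)
(-2543725 + (-5*(-632) + x(-20, -15)))/(545711 - 3561897) = (-2543725 + (-5*(-632) + (-29*(-20) - 4*(-15))))/(545711 - 3561897) = (-2543725 + (3160 + (580 + 60)))/(-3016186) = (-2543725 + (3160 + 640))*(-1/3016186) = (-2543725 + 3800)*(-1/3016186) = -2539925*(-1/3016186) = 2539925/3016186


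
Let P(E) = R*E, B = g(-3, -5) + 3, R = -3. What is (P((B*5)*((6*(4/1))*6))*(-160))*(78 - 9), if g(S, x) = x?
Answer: -47692800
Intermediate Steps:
B = -2 (B = -5 + 3 = -2)
P(E) = -3*E
(P((B*5)*((6*(4/1))*6))*(-160))*(78 - 9) = (-3*(-2*5)*(6*(4/1))*6*(-160))*(78 - 9) = (-(-30)*(6*(4*1))*6*(-160))*69 = (-(-30)*(6*4)*6*(-160))*69 = (-(-30)*24*6*(-160))*69 = (-(-30)*144*(-160))*69 = (-3*(-1440)*(-160))*69 = (4320*(-160))*69 = -691200*69 = -47692800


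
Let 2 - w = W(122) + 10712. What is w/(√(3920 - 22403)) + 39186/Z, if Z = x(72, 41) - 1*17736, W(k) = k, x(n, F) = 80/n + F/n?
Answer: -2821392/1276871 + 10832*I*√18483/18483 ≈ -2.2096 + 79.675*I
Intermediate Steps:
Z = -1276871/72 (Z = (80 + 41)/72 - 1*17736 = (1/72)*121 - 17736 = 121/72 - 17736 = -1276871/72 ≈ -17734.)
w = -10832 (w = 2 - (122 + 10712) = 2 - 1*10834 = 2 - 10834 = -10832)
w/(√(3920 - 22403)) + 39186/Z = -10832/√(3920 - 22403) + 39186/(-1276871/72) = -10832*(-I*√18483/18483) + 39186*(-72/1276871) = -10832*(-I*√18483/18483) - 2821392/1276871 = -(-10832)*I*√18483/18483 - 2821392/1276871 = 10832*I*√18483/18483 - 2821392/1276871 = -2821392/1276871 + 10832*I*√18483/18483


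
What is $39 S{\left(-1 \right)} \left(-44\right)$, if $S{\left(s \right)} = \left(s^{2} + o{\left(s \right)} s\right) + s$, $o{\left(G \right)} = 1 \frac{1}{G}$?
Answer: $-1716$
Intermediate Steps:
$o{\left(G \right)} = \frac{1}{G}$
$S{\left(s \right)} = 1 + s + s^{2}$ ($S{\left(s \right)} = \left(s^{2} + \frac{s}{s}\right) + s = \left(s^{2} + 1\right) + s = \left(1 + s^{2}\right) + s = 1 + s + s^{2}$)
$39 S{\left(-1 \right)} \left(-44\right) = 39 \left(1 - \left(1 - 1\right)\right) \left(-44\right) = 39 \left(1 - 0\right) \left(-44\right) = 39 \left(1 + 0\right) \left(-44\right) = 39 \cdot 1 \left(-44\right) = 39 \left(-44\right) = -1716$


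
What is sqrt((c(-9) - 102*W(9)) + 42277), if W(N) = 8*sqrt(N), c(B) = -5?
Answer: 4*sqrt(2489) ≈ 199.56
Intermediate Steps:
sqrt((c(-9) - 102*W(9)) + 42277) = sqrt((-5 - 816*sqrt(9)) + 42277) = sqrt((-5 - 816*3) + 42277) = sqrt((-5 - 102*24) + 42277) = sqrt((-5 - 2448) + 42277) = sqrt(-2453 + 42277) = sqrt(39824) = 4*sqrt(2489)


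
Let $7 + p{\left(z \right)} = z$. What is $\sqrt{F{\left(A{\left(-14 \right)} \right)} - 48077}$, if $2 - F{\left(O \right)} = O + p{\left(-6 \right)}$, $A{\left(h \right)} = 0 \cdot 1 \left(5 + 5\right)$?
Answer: $i \sqrt{48062} \approx 219.23 i$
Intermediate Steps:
$p{\left(z \right)} = -7 + z$
$A{\left(h \right)} = 0$ ($A{\left(h \right)} = 0 \cdot 10 = 0$)
$F{\left(O \right)} = 15 - O$ ($F{\left(O \right)} = 2 - \left(O - 13\right) = 2 - \left(-13 + O\right) = 15 - O$)
$\sqrt{F{\left(A{\left(-14 \right)} \right)} - 48077} = \sqrt{\left(15 - 0\right) - 48077} = \sqrt{\left(15 + 0\right) - 48077} = \sqrt{15 - 48077} = \sqrt{-48062} = i \sqrt{48062}$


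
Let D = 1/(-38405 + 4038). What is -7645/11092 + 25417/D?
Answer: -9688928992233/11092 ≈ -8.7351e+8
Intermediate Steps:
D = -1/34367 (D = 1/(-34367) = -1/34367 ≈ -2.9098e-5)
-7645/11092 + 25417/D = -7645/11092 + 25417/(-1/34367) = -7645*1/11092 + 25417*(-34367) = -7645/11092 - 873506039 = -9688928992233/11092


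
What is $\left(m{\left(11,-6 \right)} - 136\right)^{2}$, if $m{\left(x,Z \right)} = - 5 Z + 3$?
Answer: $10609$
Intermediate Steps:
$m{\left(x,Z \right)} = 3 - 5 Z$
$\left(m{\left(11,-6 \right)} - 136\right)^{2} = \left(\left(3 - -30\right) - 136\right)^{2} = \left(\left(3 + 30\right) - 136\right)^{2} = \left(33 - 136\right)^{2} = \left(-103\right)^{2} = 10609$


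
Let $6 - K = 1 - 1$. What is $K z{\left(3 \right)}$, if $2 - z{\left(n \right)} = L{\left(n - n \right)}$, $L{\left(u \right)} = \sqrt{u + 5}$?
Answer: $12 - 6 \sqrt{5} \approx -1.4164$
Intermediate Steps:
$L{\left(u \right)} = \sqrt{5 + u}$
$z{\left(n \right)} = 2 - \sqrt{5}$ ($z{\left(n \right)} = 2 - \sqrt{5 + \left(n - n\right)} = 2 - \sqrt{5 + 0} = 2 - \sqrt{5}$)
$K = 6$ ($K = 6 - \left(1 - 1\right) = 6 - 0 = 6 + 0 = 6$)
$K z{\left(3 \right)} = 6 \left(2 - \sqrt{5}\right) = 12 - 6 \sqrt{5}$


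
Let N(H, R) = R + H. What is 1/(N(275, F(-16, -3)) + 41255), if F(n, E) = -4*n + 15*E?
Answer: 1/41549 ≈ 2.4068e-5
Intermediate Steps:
N(H, R) = H + R
1/(N(275, F(-16, -3)) + 41255) = 1/((275 + (-4*(-16) + 15*(-3))) + 41255) = 1/((275 + (64 - 45)) + 41255) = 1/((275 + 19) + 41255) = 1/(294 + 41255) = 1/41549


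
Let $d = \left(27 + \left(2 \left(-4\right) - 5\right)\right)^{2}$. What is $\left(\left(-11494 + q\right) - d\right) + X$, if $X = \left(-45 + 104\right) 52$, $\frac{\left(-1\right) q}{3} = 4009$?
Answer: $-20649$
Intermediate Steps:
$q = -12027$ ($q = \left(-3\right) 4009 = -12027$)
$X = 3068$ ($X = 59 \cdot 52 = 3068$)
$d = 196$ ($d = \left(27 - 13\right)^{2} = 14^{2} = 196$)
$\left(\left(-11494 + q\right) - d\right) + X = \left(\left(-11494 - 12027\right) - 196\right) + 3068 = \left(-23521 - 196\right) + 3068 = -23717 + 3068 = -20649$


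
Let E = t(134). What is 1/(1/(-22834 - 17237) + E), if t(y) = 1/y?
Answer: 5369514/39937 ≈ 134.45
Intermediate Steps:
E = 1/134 ≈ 0.0074627
1/(1/(-22834 - 17237) + E) = 1/(1/(-22834 - 17237) + 1/134) = 1/(1/(-40071) + 1/134) = 1/(-1/40071 + 1/134) = 1/(39937/5369514) = 5369514/39937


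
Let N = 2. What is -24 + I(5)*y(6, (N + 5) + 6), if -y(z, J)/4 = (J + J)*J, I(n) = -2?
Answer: 2680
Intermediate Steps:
y(z, J) = -8*J² (y(z, J) = -4*(J + J)*J = -4*2*J*J = -8*J²)
-24 + I(5)*y(6, (N + 5) + 6) = -24 - (-16)*((2 + 5) + 6)² = -24 - (-16)*(7 + 6)² = -24 - (-16)*13² = -24 - (-16)*169 = -24 - 2*(-1352) = -24 + 2704 = 2680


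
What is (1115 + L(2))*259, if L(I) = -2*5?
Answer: 286195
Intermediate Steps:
L(I) = -10
(1115 + L(2))*259 = (1115 - 10)*259 = 1105*259 = 286195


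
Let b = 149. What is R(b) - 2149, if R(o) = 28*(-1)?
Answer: -2177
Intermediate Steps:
R(o) = -28
R(b) - 2149 = -28 - 2149 = -2177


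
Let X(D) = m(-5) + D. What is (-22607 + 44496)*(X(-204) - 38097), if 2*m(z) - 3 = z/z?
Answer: -838326811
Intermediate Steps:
m(z) = 2 (m(z) = 3/2 + (z/z)/2 = 3/2 + (½)*1 = 3/2 + ½ = 2)
X(D) = 2 + D
(-22607 + 44496)*(X(-204) - 38097) = (-22607 + 44496)*((2 - 204) - 38097) = 21889*(-202 - 38097) = 21889*(-38299) = -838326811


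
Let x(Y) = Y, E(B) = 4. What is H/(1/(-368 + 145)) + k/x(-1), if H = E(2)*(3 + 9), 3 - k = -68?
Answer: -10775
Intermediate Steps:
k = 71 (k = 3 - 1*(-68) = 3 + 68 = 71)
H = 48 (H = 4*(3 + 9) = 4*12 = 48)
H/(1/(-368 + 145)) + k/x(-1) = 48/(1/(-368 + 145)) + 71/(-1) = 48/(1/(-223)) + 71*(-1) = 48/(-1/223) - 71 = 48*(-223) - 71 = -10704 - 71 = -10775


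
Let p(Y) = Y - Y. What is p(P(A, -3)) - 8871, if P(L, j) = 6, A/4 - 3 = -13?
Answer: -8871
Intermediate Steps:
A = -40 (A = 12 + 4*(-13) = 12 - 52 = -40)
p(Y) = 0
p(P(A, -3)) - 8871 = 0 - 8871 = -8871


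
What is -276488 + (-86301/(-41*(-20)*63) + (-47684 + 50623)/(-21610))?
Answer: -685923653827/2480828 ≈ -2.7649e+5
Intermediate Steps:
-276488 + (-86301/(-41*(-20)*63) + (-47684 + 50623)/(-21610)) = -276488 + (-86301/(820*63) + 2939*(-1/21610)) = -276488 + (-86301/51660 - 2939/21610) = -276488 + (-86301*1/51660 - 2939/21610) = -276488 + (-9589/5740 - 2939/21610) = -276488 - 4481763/2480828 = -685923653827/2480828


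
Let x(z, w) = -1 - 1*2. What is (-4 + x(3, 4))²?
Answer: 49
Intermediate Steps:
x(z, w) = -3 (x(z, w) = -1 - 2 = -3)
(-4 + x(3, 4))² = (-4 - 3)² = (-7)² = 49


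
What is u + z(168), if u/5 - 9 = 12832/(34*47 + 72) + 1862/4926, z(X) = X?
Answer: 104191366/411321 ≈ 253.31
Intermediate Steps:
u = 35089438/411321 (u = 45 + 5*(12832/(34*47 + 72) + 1862/4926) = 45 + 5*(12832/(1598 + 72) + 1862*(1/4926)) = 45 + 5*(12832/1670 + 931/2463) = 45 + 5*(12832*(1/1670) + 931/2463) = 45 + 5*(6416/835 + 931/2463) = 45 + 5*(16579993/2056605) = 45 + 16579993/411321 = 35089438/411321 ≈ 85.309)
u + z(168) = 35089438/411321 + 168 = 104191366/411321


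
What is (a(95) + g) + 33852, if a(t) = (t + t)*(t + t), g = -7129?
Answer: 62823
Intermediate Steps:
a(t) = 4*t**2 (a(t) = (2*t)*(2*t) = 4*t**2)
(a(95) + g) + 33852 = (4*95**2 - 7129) + 33852 = (4*9025 - 7129) + 33852 = (36100 - 7129) + 33852 = 28971 + 33852 = 62823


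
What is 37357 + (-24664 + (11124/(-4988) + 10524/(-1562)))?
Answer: 12353067876/973907 ≈ 12684.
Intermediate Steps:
37357 + (-24664 + (11124/(-4988) + 10524/(-1562))) = 37357 + (-24664 + (11124*(-1/4988) + 10524*(-1/1562))) = 37357 + (-24664 + (-2781/1247 - 5262/781)) = 37357 + (-24664 - 8733675/973907) = 37357 - 24029175923/973907 = 12353067876/973907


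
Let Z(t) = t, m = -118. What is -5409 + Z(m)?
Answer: -5527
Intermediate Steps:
-5409 + Z(m) = -5409 - 118 = -5527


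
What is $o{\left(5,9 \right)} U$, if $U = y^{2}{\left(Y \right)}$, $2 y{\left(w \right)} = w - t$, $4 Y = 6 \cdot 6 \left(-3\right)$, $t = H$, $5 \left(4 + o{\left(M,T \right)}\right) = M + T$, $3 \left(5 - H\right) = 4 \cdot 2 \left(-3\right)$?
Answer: $-480$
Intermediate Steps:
$H = 13$ ($H = 5 - \frac{4 \cdot 2 \left(-3\right)}{3} = 5 - \frac{8 \left(-3\right)}{3} = 5 - -8 = 5 + 8 = 13$)
$o{\left(M,T \right)} = -4 + \frac{M}{5} + \frac{T}{5}$ ($o{\left(M,T \right)} = -4 + \frac{M + T}{5} = -4 + \left(\frac{M}{5} + \frac{T}{5}\right) = -4 + \frac{M}{5} + \frac{T}{5}$)
$t = 13$
$Y = -27$ ($Y = \frac{6 \cdot 6 \left(-3\right)}{4} = \frac{36 \left(-3\right)}{4} = \frac{1}{4} \left(-108\right) = -27$)
$y{\left(w \right)} = - \frac{13}{2} + \frac{w}{2}$ ($y{\left(w \right)} = \frac{w - 13}{2} = \frac{-13 + w}{2} = - \frac{13}{2} + \frac{w}{2}$)
$U = 400$ ($U = \left(- \frac{13}{2} + \frac{1}{2} \left(-27\right)\right)^{2} = \left(- \frac{13}{2} - \frac{27}{2}\right)^{2} = \left(-20\right)^{2} = 400$)
$o{\left(5,9 \right)} U = \left(-4 + \frac{1}{5} \cdot 5 + \frac{1}{5} \cdot 9\right) 400 = \left(-4 + 1 + \frac{9}{5}\right) 400 = \left(- \frac{6}{5}\right) 400 = -480$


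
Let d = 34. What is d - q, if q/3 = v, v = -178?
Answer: 568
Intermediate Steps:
q = -534 (q = 3*(-178) = -534)
d - q = 34 - 1*(-534) = 34 + 534 = 568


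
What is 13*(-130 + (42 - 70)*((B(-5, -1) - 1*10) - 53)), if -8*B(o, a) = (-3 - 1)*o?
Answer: 22152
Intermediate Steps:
B(o, a) = o/2 (B(o, a) = -(-3 - 1)*o/8 = -(-1)*o/2 = o/2)
13*(-130 + (42 - 70)*((B(-5, -1) - 1*10) - 53)) = 13*(-130 + (42 - 70)*(((½)*(-5) - 1*10) - 53)) = 13*(-130 - 28*((-5/2 - 10) - 53)) = 13*(-130 - 28*(-25/2 - 53)) = 13*(-130 - 28*(-131/2)) = 13*(-130 + 1834) = 13*1704 = 22152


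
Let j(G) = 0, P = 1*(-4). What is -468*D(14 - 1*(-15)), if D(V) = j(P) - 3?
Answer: 1404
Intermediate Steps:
P = -4
D(V) = -3 (D(V) = 0 - 3 = -3)
-468*D(14 - 1*(-15)) = -468*(-3) = 1404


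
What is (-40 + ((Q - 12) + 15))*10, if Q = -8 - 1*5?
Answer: -500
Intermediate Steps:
Q = -13 (Q = -8 - 5 = -13)
(-40 + ((Q - 12) + 15))*10 = (-40 + ((-13 - 12) + 15))*10 = (-40 + (-25 + 15))*10 = (-40 - 10)*10 = -50*10 = -500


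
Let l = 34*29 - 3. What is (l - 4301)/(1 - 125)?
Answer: 1659/62 ≈ 26.758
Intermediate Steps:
l = 983 (l = 986 - 3 = 983)
(l - 4301)/(1 - 125) = (983 - 4301)/(1 - 125) = -3318/(-124) = -3318*(-1/124) = 1659/62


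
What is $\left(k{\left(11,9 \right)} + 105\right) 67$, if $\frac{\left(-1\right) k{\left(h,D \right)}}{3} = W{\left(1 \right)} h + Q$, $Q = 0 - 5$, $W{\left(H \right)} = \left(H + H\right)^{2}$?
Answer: $-804$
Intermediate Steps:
$W{\left(H \right)} = 4 H^{2}$ ($W{\left(H \right)} = \left(2 H\right)^{2} = 4 H^{2}$)
$Q = -5$
$k{\left(h,D \right)} = 15 - 12 h$ ($k{\left(h,D \right)} = - 3 \left(4 \cdot 1^{2} h - 5\right) = - 3 \left(4 \cdot 1 h - 5\right) = - 3 \left(4 h - 5\right) = - 3 \left(-5 + 4 h\right) = 15 - 12 h$)
$\left(k{\left(11,9 \right)} + 105\right) 67 = \left(\left(15 - 132\right) + 105\right) 67 = \left(-117 + 105\right) 67 = \left(-12\right) 67 = -804$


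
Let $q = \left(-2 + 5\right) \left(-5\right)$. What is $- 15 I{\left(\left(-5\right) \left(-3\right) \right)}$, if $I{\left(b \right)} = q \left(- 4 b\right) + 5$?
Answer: $-13575$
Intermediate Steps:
$q = -15$ ($q = 3 \left(-5\right) = -15$)
$I{\left(b \right)} = 5 + 60 b$ ($I{\left(b \right)} = - 15 \left(- 4 b\right) + 5 = 60 b + 5 = 5 + 60 b$)
$- 15 I{\left(\left(-5\right) \left(-3\right) \right)} = - 15 \left(5 + 60 \left(\left(-5\right) \left(-3\right)\right)\right) = - 15 \left(5 + 60 \cdot 15\right) = - 15 \left(5 + 900\right) = \left(-15\right) 905 = -13575$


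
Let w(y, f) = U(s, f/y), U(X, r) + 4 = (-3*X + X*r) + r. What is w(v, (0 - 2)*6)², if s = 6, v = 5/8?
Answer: 611524/25 ≈ 24461.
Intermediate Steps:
v = 5/8 (v = 5*(⅛) = 5/8 ≈ 0.62500)
U(X, r) = -4 + r - 3*X + X*r (U(X, r) = -4 + ((-3*X + X*r) + r) = -4 + (r - 3*X + X*r) = -4 + r - 3*X + X*r)
w(y, f) = -22 + 7*f/y (w(y, f) = -4 + f/y - 3*6 + 6*(f/y) = -4 + f/y - 18 + 6*f/y = -22 + 7*f/y)
w(v, (0 - 2)*6)² = (-22 + 7*((0 - 2)*6)/(5/8))² = (-22 + 7*(-2*6)*(8/5))² = (-22 + 7*(-12)*(8/5))² = (-22 - 672/5)² = (-782/5)² = 611524/25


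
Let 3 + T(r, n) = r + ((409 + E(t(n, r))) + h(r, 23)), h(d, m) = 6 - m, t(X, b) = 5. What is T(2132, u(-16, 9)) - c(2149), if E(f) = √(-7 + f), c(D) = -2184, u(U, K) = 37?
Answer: 4705 + I*√2 ≈ 4705.0 + 1.4142*I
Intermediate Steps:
T(r, n) = 389 + r + I*√2 (T(r, n) = -3 + (r + ((409 + √(-7 + 5)) + (6 - 1*23))) = -3 + (r + ((409 + √(-2)) + (6 - 23))) = -3 + (r + ((409 + I*√2) - 17)) = -3 + (r + (392 + I*√2)) = -3 + (392 + r + I*√2) = 389 + r + I*√2)
T(2132, u(-16, 9)) - c(2149) = (389 + 2132 + I*√2) - 1*(-2184) = (2521 + I*√2) + 2184 = 4705 + I*√2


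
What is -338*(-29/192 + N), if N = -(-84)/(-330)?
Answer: 723827/5280 ≈ 137.09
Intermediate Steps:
N = -14/55 (N = -(-84)*(-1)/330 = -1*14/55 = -14/55 ≈ -0.25455)
-338*(-29/192 + N) = -338*(-29/192 - 14/55) = -338*(-4283/10560) = 723827/5280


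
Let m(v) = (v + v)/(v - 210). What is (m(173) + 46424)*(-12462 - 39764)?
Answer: -89689903292/37 ≈ -2.4240e+9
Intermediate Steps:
m(v) = 2*v/(-210 + v) (m(v) = (2*v)/(-210 + v) = 2*v/(-210 + v))
(m(173) + 46424)*(-12462 - 39764) = (2*173/(-210 + 173) + 46424)*(-12462 - 39764) = (2*173/(-37) + 46424)*(-52226) = (2*173*(-1/37) + 46424)*(-52226) = (-346/37 + 46424)*(-52226) = (1717342/37)*(-52226) = -89689903292/37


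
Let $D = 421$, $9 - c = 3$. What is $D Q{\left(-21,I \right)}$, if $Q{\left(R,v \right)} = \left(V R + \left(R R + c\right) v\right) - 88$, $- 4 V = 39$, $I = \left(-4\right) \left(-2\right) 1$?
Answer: $\frac{6218591}{4} \approx 1.5546 \cdot 10^{6}$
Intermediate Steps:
$c = 6$ ($c = 9 - 3 = 6$)
$I = 8$ ($I = 8 \cdot 1 = 8$)
$V = - \frac{39}{4}$ ($V = \left(- \frac{1}{4}\right) 39 = - \frac{39}{4} \approx -9.75$)
$Q{\left(R,v \right)} = -88 - \frac{39 R}{4} + v \left(6 + R^{2}\right)$ ($Q{\left(R,v \right)} = \left(- \frac{39 R}{4} + \left(R R + 6\right) v\right) - 88 = \left(- \frac{39 R}{4} + \left(R^{2} + 6\right) v\right) - 88 = \left(- \frac{39 R}{4} + \left(6 + R^{2}\right) v\right) - 88 = \left(- \frac{39 R}{4} + v \left(6 + R^{2}\right)\right) - 88 = -88 - \frac{39 R}{4} + v \left(6 + R^{2}\right)$)
$D Q{\left(-21,I \right)} = 421 \left(-88 + 6 \cdot 8 - - \frac{819}{4} + 8 \left(-21\right)^{2}\right) = 421 \left(-88 + 48 + \frac{819}{4} + 8 \cdot 441\right) = 421 \left(-88 + 48 + \frac{819}{4} + 3528\right) = 421 \cdot \frac{14771}{4} = \frac{6218591}{4}$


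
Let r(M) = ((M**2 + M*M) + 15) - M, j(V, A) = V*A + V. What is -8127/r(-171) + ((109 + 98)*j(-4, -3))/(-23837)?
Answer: -96959169/466156372 ≈ -0.20800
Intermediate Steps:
j(V, A) = V + A*V (j(V, A) = A*V + V = V + A*V)
r(M) = 15 - M + 2*M**2 (r(M) = ((M**2 + M**2) + 15) - M = (2*M**2 + 15) - M = (15 + 2*M**2) - M = 15 - M + 2*M**2)
-8127/r(-171) + ((109 + 98)*j(-4, -3))/(-23837) = -8127/(15 - 1*(-171) + 2*(-171)**2) + ((109 + 98)*(-4*(1 - 3)))/(-23837) = -8127/(15 + 171 + 2*29241) + (207*(-4*(-2)))*(-1/23837) = -8127/(15 + 171 + 58482) + (207*8)*(-1/23837) = -8127/58668 + 1656*(-1/23837) = -8127*1/58668 - 1656/23837 = -2709/19556 - 1656/23837 = -96959169/466156372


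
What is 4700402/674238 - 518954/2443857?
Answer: 1856201970577/274623542661 ≈ 6.7591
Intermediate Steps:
4700402/674238 - 518954/2443857 = 4700402*(1/674238) - 518954*1/2443857 = 2350201/337119 - 518954/2443857 = 1856201970577/274623542661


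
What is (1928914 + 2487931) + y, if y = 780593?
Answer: 5197438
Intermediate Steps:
(1928914 + 2487931) + y = (1928914 + 2487931) + 780593 = 4416845 + 780593 = 5197438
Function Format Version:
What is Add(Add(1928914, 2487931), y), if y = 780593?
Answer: 5197438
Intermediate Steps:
Add(Add(1928914, 2487931), y) = Add(Add(1928914, 2487931), 780593) = Add(4416845, 780593) = 5197438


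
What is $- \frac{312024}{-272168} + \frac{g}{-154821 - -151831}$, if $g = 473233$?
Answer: $- \frac{1229480071}{7824830} \approx -157.13$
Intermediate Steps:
$- \frac{312024}{-272168} + \frac{g}{-154821 - -151831} = - \frac{312024}{-272168} + \frac{473233}{-154821 - -151831} = \left(-312024\right) \left(- \frac{1}{272168}\right) + \frac{473233}{-154821 + 151831} = \frac{39003}{34021} + \frac{473233}{-2990} = \frac{39003}{34021} + 473233 \left(- \frac{1}{2990}\right) = \frac{39003}{34021} - \frac{473233}{2990} = - \frac{1229480071}{7824830}$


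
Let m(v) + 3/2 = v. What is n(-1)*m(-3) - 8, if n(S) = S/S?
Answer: -25/2 ≈ -12.500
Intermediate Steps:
n(S) = 1
m(v) = -3/2 + v
n(-1)*m(-3) - 8 = 1*(-3/2 - 3) - 8 = 1*(-9/2) - 8 = -9/2 - 8 = -25/2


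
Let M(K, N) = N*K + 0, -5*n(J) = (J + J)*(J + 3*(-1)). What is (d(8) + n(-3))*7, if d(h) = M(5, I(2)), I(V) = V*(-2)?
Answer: -952/5 ≈ -190.40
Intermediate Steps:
n(J) = -2*J*(-3 + J)/5 (n(J) = -(J + J)*(J + 3*(-1))/5 = -2*J*(J - 3)/5 = -2*J*(-3 + J)/5)
I(V) = -2*V
M(K, N) = K*N (M(K, N) = K*N + 0 = K*N)
d(h) = -20 (d(h) = 5*(-2*2) = 5*(-4) = -20)
(d(8) + n(-3))*7 = (-20 + (⅖)*(-3)*(3 - 1*(-3)))*7 = (-20 + (⅖)*(-3)*(3 + 3))*7 = (-20 + (⅖)*(-3)*6)*7 = (-20 - 36/5)*7 = -136/5*7 = -952/5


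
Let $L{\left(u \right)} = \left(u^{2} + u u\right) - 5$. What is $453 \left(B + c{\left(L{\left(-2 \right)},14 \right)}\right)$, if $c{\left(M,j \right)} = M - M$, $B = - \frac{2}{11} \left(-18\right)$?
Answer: $\frac{16308}{11} \approx 1482.5$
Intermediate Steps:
$B = \frac{36}{11}$ ($B = \left(-2\right) \frac{1}{11} \left(-18\right) = \left(- \frac{2}{11}\right) \left(-18\right) = \frac{36}{11} \approx 3.2727$)
$L{\left(u \right)} = -5 + 2 u^{2}$ ($L{\left(u \right)} = \left(u^{2} + u^{2}\right) - 5 = 2 u^{2} - 5 = -5 + 2 u^{2}$)
$c{\left(M,j \right)} = 0$
$453 \left(B + c{\left(L{\left(-2 \right)},14 \right)}\right) = 453 \left(\frac{36}{11} + 0\right) = 453 \cdot \frac{36}{11} = \frac{16308}{11}$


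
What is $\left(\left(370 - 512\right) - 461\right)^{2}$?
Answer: $363609$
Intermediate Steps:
$\left(\left(370 - 512\right) - 461\right)^{2} = \left(-142 - 461\right)^{2} = \left(-603\right)^{2} = 363609$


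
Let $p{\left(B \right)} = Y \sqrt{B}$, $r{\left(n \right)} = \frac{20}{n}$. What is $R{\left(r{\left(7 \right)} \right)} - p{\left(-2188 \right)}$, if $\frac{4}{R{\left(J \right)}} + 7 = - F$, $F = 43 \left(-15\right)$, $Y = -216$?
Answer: $\frac{2}{319} + 432 i \sqrt{547} \approx 0.0062696 + 10104.0 i$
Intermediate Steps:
$F = -645$
$p{\left(B \right)} = - 216 \sqrt{B}$
$R{\left(J \right)} = \frac{2}{319}$ ($R{\left(J \right)} = \frac{4}{-7 - -645} = \frac{4}{-7 + 645} = \frac{4}{638} = 4 \cdot \frac{1}{638} = \frac{2}{319}$)
$R{\left(r{\left(7 \right)} \right)} - p{\left(-2188 \right)} = \frac{2}{319} - - 216 \sqrt{-2188} = \frac{2}{319} - - 216 \cdot 2 i \sqrt{547} = \frac{2}{319} - - 432 i \sqrt{547} = \frac{2}{319} + 432 i \sqrt{547}$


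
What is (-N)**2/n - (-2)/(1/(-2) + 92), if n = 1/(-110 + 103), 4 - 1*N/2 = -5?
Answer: -415040/183 ≈ -2268.0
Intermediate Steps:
N = 18 (N = 8 - 2*(-5) = 8 + 10 = 18)
n = -1/7 (n = 1/(-7) = -1/7 ≈ -0.14286)
(-N)**2/n - (-2)/(1/(-2) + 92) = (-1*18)**2/(-1/7) - (-2)/(1/(-2) + 92) = (-18)**2*(-7) - (-2)/(-1/2 + 92) = 324*(-7) - (-2)/183/2 = -2268 - (-2)*2/183 = -2268 - 1*(-4/183) = -2268 + 4/183 = -415040/183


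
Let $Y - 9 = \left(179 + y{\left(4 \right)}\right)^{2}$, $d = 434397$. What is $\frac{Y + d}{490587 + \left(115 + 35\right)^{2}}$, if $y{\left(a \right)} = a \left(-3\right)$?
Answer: $\frac{462295}{513087} \approx 0.90101$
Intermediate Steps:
$y{\left(a \right)} = - 3 a$
$Y = 27898$ ($Y = 9 + \left(179 - 12\right)^{2} = 9 + 167^{2} = 9 + 27889 = 27898$)
$\frac{Y + d}{490587 + \left(115 + 35\right)^{2}} = \frac{27898 + 434397}{490587 + \left(115 + 35\right)^{2}} = \frac{462295}{490587 + 150^{2}} = \frac{462295}{490587 + 22500} = \frac{462295}{513087}$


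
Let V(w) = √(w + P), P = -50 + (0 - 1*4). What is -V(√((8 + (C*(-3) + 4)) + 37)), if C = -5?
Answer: -I*√46 ≈ -6.7823*I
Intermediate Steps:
P = -54 (P = -50 + (0 - 4) = -50 - 4 = -54)
V(w) = √(-54 + w) (V(w) = √(w - 54) = √(-54 + w))
-V(√((8 + (C*(-3) + 4)) + 37)) = -√(-54 + √((8 + (-5*(-3) + 4)) + 37)) = -√(-54 + √((8 + (15 + 4)) + 37)) = -√(-54 + √((8 + 19) + 37)) = -√(-54 + √(27 + 37)) = -√(-54 + √64) = -√(-54 + 8) = -√(-46) = -I*√46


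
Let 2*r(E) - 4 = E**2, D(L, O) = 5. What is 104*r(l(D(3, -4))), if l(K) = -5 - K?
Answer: 5408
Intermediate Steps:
r(E) = 2 + E**2/2
104*r(l(D(3, -4))) = 104*(2 + (-5 - 1*5)**2/2) = 104*(2 + (-5 - 5)**2/2) = 104*(2 + (1/2)*(-10)**2) = 104*(2 + (1/2)*100) = 104*(2 + 50) = 104*52 = 5408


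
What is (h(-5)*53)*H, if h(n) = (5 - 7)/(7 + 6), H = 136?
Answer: -14416/13 ≈ -1108.9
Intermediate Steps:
h(n) = -2/13
(h(-5)*53)*H = -2/13*53*136 = -106/13*136 = -14416/13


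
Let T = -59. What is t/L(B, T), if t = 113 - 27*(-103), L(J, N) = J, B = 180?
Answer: 1447/90 ≈ 16.078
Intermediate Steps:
t = 2894 (t = 113 + 2781 = 2894)
t/L(B, T) = 2894/180 = 2894*(1/180) = 1447/90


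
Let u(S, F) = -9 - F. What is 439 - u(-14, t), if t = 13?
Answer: 461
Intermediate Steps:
439 - u(-14, t) = 439 - (-9 - 1*13) = 439 - (-9 - 13) = 439 - 1*(-22) = 439 + 22 = 461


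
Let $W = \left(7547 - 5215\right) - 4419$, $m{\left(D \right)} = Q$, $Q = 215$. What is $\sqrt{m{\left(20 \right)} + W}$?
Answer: $12 i \sqrt{13} \approx 43.267 i$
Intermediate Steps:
$m{\left(D \right)} = 215$
$W = -2087$ ($W = 2332 - 4419 = -2087$)
$\sqrt{m{\left(20 \right)} + W} = \sqrt{215 - 2087} = \sqrt{-1872} = 12 i \sqrt{13}$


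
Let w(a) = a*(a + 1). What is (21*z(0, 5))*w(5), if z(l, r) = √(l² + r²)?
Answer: 3150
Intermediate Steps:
w(a) = a*(1 + a)
(21*z(0, 5))*w(5) = (21*√(0² + 5²))*(5*(1 + 5)) = (21*√(0 + 25))*(5*6) = (21*√25)*30 = (21*5)*30 = 105*30 = 3150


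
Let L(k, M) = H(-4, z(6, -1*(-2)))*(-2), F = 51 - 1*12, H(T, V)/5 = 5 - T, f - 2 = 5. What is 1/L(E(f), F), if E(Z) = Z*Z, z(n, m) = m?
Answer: -1/90 ≈ -0.011111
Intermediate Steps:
f = 7 (f = 2 + 5 = 7)
H(T, V) = 25 - 5*T (H(T, V) = 5*(5 - T) = 25 - 5*T)
E(Z) = Z**2
F = 39 (F = 51 - 12 = 39)
L(k, M) = -90 (L(k, M) = (25 - 5*(-4))*(-2) = (25 + 20)*(-2) = 45*(-2) = -90)
1/L(E(f), F) = 1/(-90) = -1/90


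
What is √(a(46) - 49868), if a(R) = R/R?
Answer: I*√49867 ≈ 223.31*I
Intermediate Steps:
a(R) = 1
√(a(46) - 49868) = √(1 - 49868) = √(-49867) = I*√49867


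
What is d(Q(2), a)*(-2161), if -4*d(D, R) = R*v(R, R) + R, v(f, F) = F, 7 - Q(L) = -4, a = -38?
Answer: 1519183/2 ≈ 7.5959e+5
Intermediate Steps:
Q(L) = 11 (Q(L) = 7 - 1*(-4) = 7 + 4 = 11)
d(D, R) = -R/4 - R**2/4 (d(D, R) = -(R*R + R)/4 = -(R**2 + R)/4 = -(R + R**2)/4 = -R/4 - R**2/4)
d(Q(2), a)*(-2161) = -1/4*(-38)*(1 - 38)*(-2161) = -1/4*(-38)*(-37)*(-2161) = -703/2*(-2161) = 1519183/2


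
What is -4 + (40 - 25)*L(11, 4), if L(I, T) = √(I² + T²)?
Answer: -4 + 15*√137 ≈ 171.57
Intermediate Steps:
-4 + (40 - 25)*L(11, 4) = -4 + (40 - 25)*√(11² + 4²) = -4 + 15*√(121 + 16) = -4 + 15*√137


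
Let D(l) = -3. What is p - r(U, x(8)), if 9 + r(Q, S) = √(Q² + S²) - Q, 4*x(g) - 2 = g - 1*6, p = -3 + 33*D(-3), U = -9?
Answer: -102 - √82 ≈ -111.06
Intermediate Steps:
p = -102 (p = -3 + 33*(-3) = -3 - 99 = -102)
x(g) = -1 + g/4 (x(g) = ½ + (g - 1*6)/4 = ½ + (g - 6)/4 = ½ + (-6 + g)/4 = ½ + (-3/2 + g/4) = -1 + g/4)
r(Q, S) = -9 + √(Q² + S²) - Q (r(Q, S) = -9 + (√(Q² + S²) - Q) = -9 + √(Q² + S²) - Q)
p - r(U, x(8)) = -102 - (-9 + √((-9)² + (-1 + (¼)*8)²) - 1*(-9)) = -102 - (-9 + √(81 + (-1 + 2)²) + 9) = -102 - (-9 + √(81 + 1²) + 9) = -102 - (-9 + √(81 + 1) + 9) = -102 - (-9 + √82 + 9) = -102 - √82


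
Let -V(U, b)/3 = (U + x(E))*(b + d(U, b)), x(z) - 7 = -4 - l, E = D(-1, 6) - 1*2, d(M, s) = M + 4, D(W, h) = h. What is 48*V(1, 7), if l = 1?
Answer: -5184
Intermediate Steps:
d(M, s) = 4 + M
E = 4 (E = 6 - 1*2 = 6 - 2 = 4)
x(z) = 2 (x(z) = 7 + (-4 - 1*1) = 7 + (-4 - 1) = 7 - 5 = 2)
V(U, b) = -3*(2 + U)*(4 + U + b) (V(U, b) = -3*(U + 2)*(b + (4 + U)) = -3*(2 + U)*(4 + U + b))
48*V(1, 7) = 48*(-24 - 18*1 - 6*7 - 3*1² - 3*1*7) = 48*(-24 - 18 - 42 - 3*1 - 21) = 48*(-24 - 18 - 42 - 3 - 21) = 48*(-108) = -5184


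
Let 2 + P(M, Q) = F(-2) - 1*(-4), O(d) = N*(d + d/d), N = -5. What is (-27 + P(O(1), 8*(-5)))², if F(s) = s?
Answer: 729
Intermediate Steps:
O(d) = -5 - 5*d (O(d) = -5*(d + d/d) = -5*(d + 1) = -5*(1 + d) = -5 - 5*d)
P(M, Q) = 0 (P(M, Q) = -2 + (-2 - 1*(-4)) = -2 + (-2 + 4) = -2 + 2 = 0)
(-27 + P(O(1), 8*(-5)))² = (-27 + 0)² = (-27)² = 729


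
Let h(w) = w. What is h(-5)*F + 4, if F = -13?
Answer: 69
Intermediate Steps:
h(-5)*F + 4 = -5*(-13) + 4 = 65 + 4 = 69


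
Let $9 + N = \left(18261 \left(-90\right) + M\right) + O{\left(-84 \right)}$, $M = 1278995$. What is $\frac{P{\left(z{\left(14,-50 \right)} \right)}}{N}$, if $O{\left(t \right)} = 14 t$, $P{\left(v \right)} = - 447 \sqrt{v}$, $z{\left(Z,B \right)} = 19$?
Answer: $\frac{447 \sqrt{19}}{365680} \approx 0.0053282$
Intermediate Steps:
$N = -365680$ ($N = -9 + \left(\left(18261 \left(-90\right) + 1278995\right) + 14 \left(-84\right)\right) = -9 + \left(\left(-1643490 + 1278995\right) - 1176\right) = -9 - 365671 = -365680$)
$\frac{P{\left(z{\left(14,-50 \right)} \right)}}{N} = \frac{\left(-447\right) \sqrt{19}}{-365680} = - 447 \sqrt{19} \left(- \frac{1}{365680}\right) = \frac{447 \sqrt{19}}{365680}$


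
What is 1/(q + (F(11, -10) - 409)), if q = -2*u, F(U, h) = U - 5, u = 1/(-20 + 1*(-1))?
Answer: -21/8461 ≈ -0.0024820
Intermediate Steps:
u = -1/21 (u = 1/(-20 - 1) = 1/(-21) = -1/21 ≈ -0.047619)
F(U, h) = -5 + U
q = 2/21 (q = -2*(-1/21) = 2/21 ≈ 0.095238)
1/(q + (F(11, -10) - 409)) = 1/(2/21 + ((-5 + 11) - 409)) = 1/(2/21 + (6 - 409)) = 1/(2/21 - 403) = 1/(-8461/21) = -21/8461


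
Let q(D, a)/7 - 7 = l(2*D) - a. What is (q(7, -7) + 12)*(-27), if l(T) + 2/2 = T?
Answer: -5427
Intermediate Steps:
l(T) = -1 + T
q(D, a) = 42 - 7*a + 14*D (q(D, a) = 49 + 7*((-1 + 2*D) - a) = 49 + 7*(-1 - a + 2*D) = 49 + (-7 - 7*a + 14*D) = 42 - 7*a + 14*D)
(q(7, -7) + 12)*(-27) = ((42 - 7*(-7) + 14*7) + 12)*(-27) = ((42 + 49 + 98) + 12)*(-27) = (189 + 12)*(-27) = 201*(-27) = -5427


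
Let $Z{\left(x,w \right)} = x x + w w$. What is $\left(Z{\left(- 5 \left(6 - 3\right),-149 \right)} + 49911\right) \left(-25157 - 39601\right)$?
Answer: $-4684399446$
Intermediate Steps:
$Z{\left(x,w \right)} = w^{2} + x^{2}$ ($Z{\left(x,w \right)} = x^{2} + w^{2} = w^{2} + x^{2}$)
$\left(Z{\left(- 5 \left(6 - 3\right),-149 \right)} + 49911\right) \left(-25157 - 39601\right) = \left(\left(\left(-149\right)^{2} + \left(- 5 \left(6 - 3\right)\right)^{2}\right) + 49911\right) \left(-25157 - 39601\right) = \left(\left(22201 + \left(\left(-5\right) 3\right)^{2}\right) + 49911\right) \left(-64758\right) = \left(\left(22201 + \left(-15\right)^{2}\right) + 49911\right) \left(-64758\right) = \left(\left(22201 + 225\right) + 49911\right) \left(-64758\right) = \left(22426 + 49911\right) \left(-64758\right) = 72337 \left(-64758\right) = -4684399446$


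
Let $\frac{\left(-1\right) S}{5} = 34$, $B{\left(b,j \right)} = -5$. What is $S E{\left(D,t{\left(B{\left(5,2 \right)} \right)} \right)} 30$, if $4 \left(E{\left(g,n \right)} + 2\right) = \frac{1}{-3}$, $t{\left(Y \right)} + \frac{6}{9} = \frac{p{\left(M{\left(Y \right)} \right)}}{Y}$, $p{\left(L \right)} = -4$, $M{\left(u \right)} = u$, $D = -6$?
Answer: $10625$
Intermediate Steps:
$S = -170$ ($S = \left(-5\right) 34 = -170$)
$t{\left(Y \right)} = - \frac{2}{3} - \frac{4}{Y}$
$E{\left(g,n \right)} = - \frac{25}{12}$ ($E{\left(g,n \right)} = -2 + \frac{1}{4 \left(-3\right)} = -2 + \frac{1}{4} \left(- \frac{1}{3}\right) = -2 - \frac{1}{12} = - \frac{25}{12}$)
$S E{\left(D,t{\left(B{\left(5,2 \right)} \right)} \right)} 30 = \left(-170\right) \left(- \frac{25}{12}\right) 30 = \frac{2125}{6} \cdot 30 = 10625$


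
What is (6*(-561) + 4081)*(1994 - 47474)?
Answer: -32518200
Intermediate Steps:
(6*(-561) + 4081)*(1994 - 47474) = (-3366 + 4081)*(-45480) = 715*(-45480) = -32518200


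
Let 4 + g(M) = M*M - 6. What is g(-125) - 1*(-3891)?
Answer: 19506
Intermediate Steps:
g(M) = -10 + M**2 (g(M) = -4 + (M*M - 6) = -4 + (M**2 - 6) = -4 + (-6 + M**2) = -10 + M**2)
g(-125) - 1*(-3891) = (-10 + (-125)**2) - 1*(-3891) = (-10 + 15625) + 3891 = 15615 + 3891 = 19506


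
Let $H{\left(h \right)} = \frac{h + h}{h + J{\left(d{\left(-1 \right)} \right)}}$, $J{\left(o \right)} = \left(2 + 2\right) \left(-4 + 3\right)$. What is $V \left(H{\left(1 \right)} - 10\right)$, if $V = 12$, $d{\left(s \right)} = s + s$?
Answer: $-128$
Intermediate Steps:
$d{\left(s \right)} = 2 s$
$J{\left(o \right)} = -4$ ($J{\left(o \right)} = 4 \left(-1\right) = -4$)
$H{\left(h \right)} = \frac{2 h}{-4 + h}$ ($H{\left(h \right)} = \frac{h + h}{h - 4} = \frac{2 h}{-4 + h}$)
$V \left(H{\left(1 \right)} - 10\right) = 12 \left(2 \cdot 1 \frac{1}{-4 + 1} - 10\right) = 12 \left(2 \cdot 1 \frac{1}{-3} - 10\right) = 12 \left(2 \cdot 1 \left(- \frac{1}{3}\right) - 10\right) = 12 \left(- \frac{2}{3} - 10\right) = 12 \left(- \frac{32}{3}\right) = -128$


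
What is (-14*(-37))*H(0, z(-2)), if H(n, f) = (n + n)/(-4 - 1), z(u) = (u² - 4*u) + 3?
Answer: 0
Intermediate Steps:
z(u) = 3 + u² - 4*u
H(n, f) = -2*n/5 (H(n, f) = (2*n)/(-5) = (2*n)*(-⅕) = -2*n/5)
(-14*(-37))*H(0, z(-2)) = (-14*(-37))*(-⅖*0) = 518*0 = 0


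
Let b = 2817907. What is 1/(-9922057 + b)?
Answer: -1/7104150 ≈ -1.4076e-7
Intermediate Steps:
1/(-9922057 + b) = 1/(-9922057 + 2817907) = 1/(-7104150) = -1/7104150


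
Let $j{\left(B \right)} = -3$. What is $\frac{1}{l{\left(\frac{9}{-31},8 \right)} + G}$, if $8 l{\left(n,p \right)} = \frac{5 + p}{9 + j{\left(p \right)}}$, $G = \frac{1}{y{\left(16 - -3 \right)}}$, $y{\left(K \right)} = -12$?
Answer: $\frac{16}{3} \approx 5.3333$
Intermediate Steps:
$G = - \frac{1}{12}$ ($G = \frac{1}{-12} = - \frac{1}{12} \approx -0.083333$)
$l{\left(n,p \right)} = \frac{5}{48} + \frac{p}{48}$ ($l{\left(n,p \right)} = \frac{\left(5 + p\right) \frac{1}{9 - 3}}{8} = \frac{\left(5 + p\right) \frac{1}{6}}{8} = \frac{\frac{5}{6} + \frac{p}{6}}{8} = \frac{5}{48} + \frac{p}{48}$)
$\frac{1}{l{\left(\frac{9}{-31},8 \right)} + G} = \frac{1}{\left(\frac{5}{48} + \frac{1}{48} \cdot 8\right) - \frac{1}{12}} = \frac{1}{\left(\frac{5}{48} + \frac{1}{6}\right) - \frac{1}{12}} = \frac{1}{\frac{13}{48} - \frac{1}{12}} = \frac{1}{\frac{3}{16}} = \frac{16}{3}$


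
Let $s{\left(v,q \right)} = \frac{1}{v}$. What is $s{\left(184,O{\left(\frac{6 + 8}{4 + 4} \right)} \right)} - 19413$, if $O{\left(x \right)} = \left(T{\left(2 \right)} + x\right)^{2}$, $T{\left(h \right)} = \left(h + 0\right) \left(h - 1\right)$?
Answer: $- \frac{3571991}{184} \approx -19413.0$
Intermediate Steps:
$T{\left(h \right)} = h \left(-1 + h\right)$
$O{\left(x \right)} = \left(2 + x\right)^{2}$ ($O{\left(x \right)} = \left(2 \left(-1 + 2\right) + x\right)^{2} = \left(2 \cdot 1 + x\right)^{2} = \left(2 + x\right)^{2}$)
$s{\left(184,O{\left(\frac{6 + 8}{4 + 4} \right)} \right)} - 19413 = \frac{1}{184} - 19413 = - \frac{3571991}{184}$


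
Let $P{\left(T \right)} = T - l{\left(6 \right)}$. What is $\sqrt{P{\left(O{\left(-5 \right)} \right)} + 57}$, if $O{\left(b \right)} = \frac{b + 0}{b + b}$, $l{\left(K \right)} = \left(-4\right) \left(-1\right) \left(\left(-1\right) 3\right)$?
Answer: $\frac{\sqrt{278}}{2} \approx 8.3367$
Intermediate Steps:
$l{\left(K \right)} = -12$ ($l{\left(K \right)} = 4 \left(-3\right) = -12$)
$O{\left(b \right)} = \frac{1}{2}$ ($O{\left(b \right)} = \frac{b}{2 b} = b \frac{1}{2 b} = \frac{1}{2}$)
$P{\left(T \right)} = 12 + T$ ($P{\left(T \right)} = T - -12 = T + 12 = 12 + T$)
$\sqrt{P{\left(O{\left(-5 \right)} \right)} + 57} = \sqrt{\left(12 + \frac{1}{2}\right) + 57} = \sqrt{\frac{25}{2} + 57} = \sqrt{\frac{139}{2}} = \frac{\sqrt{278}}{2}$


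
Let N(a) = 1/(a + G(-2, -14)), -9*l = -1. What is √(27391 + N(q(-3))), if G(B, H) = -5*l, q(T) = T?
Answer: √1753006/8 ≈ 165.50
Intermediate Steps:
l = ⅑ (l = -⅑*(-1) = ⅑ ≈ 0.11111)
G(B, H) = -5/9 (G(B, H) = -5*⅑ = -5/9)
N(a) = 1/(-5/9 + a) (N(a) = 1/(a - 5/9) = 1/(-5/9 + a))
√(27391 + N(q(-3))) = √(27391 + 9/(-5 + 9*(-3))) = √(27391 + 9/(-5 - 27)) = √(27391 + 9/(-32)) = √(27391 + 9*(-1/32)) = √(27391 - 9/32) = √(876503/32) = √1753006/8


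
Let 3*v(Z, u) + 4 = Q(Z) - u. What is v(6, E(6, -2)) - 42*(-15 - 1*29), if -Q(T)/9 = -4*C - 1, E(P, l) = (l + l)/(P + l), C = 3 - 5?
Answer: 1826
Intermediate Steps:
C = -2
E(P, l) = 2*l/(P + l) (E(P, l) = (2*l)/(P + l) = 2*l/(P + l))
Q(T) = -63 (Q(T) = -9*(-4*(-2) - 1) = -9*(8 - 1) = -9*7 = -63)
v(Z, u) = -67/3 - u/3 (v(Z, u) = -4/3 + (-63 - u)/3 = -4/3 + (-21 - u/3) = -67/3 - u/3)
v(6, E(6, -2)) - 42*(-15 - 1*29) = (-67/3 - 2*(-2)/(3*(6 - 2))) - 42*(-15 - 1*29) = (-67/3 - 2*(-2)/(3*4)) - 42*(-15 - 29) = (-67/3 - 2*(-2)/(3*4)) - 42*(-44) = (-67/3 - ⅓*(-1)) + 1848 = (-67/3 + ⅓) + 1848 = -22 + 1848 = 1826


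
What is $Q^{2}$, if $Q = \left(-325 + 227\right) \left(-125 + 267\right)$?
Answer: $193655056$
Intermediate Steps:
$Q = -13916$ ($Q = \left(-98\right) 142 = -13916$)
$Q^{2} = \left(-13916\right)^{2} = 193655056$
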